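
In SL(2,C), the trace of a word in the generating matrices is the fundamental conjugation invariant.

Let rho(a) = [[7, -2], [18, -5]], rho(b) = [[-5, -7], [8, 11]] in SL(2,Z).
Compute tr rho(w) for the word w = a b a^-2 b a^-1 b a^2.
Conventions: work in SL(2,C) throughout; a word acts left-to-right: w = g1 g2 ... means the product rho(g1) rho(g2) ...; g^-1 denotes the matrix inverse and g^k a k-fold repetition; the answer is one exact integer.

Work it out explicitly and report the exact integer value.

rho(a) = [[7, -2], [18, -5]]
... * rho(b) = [[-5, -7], [8, 11]]  ->  [[-51, -71], [-130, -181]]
... * rho(a^-1) = [[-5, 2], [-18, 7]]  ->  [[1533, -599], [3908, -1527]]
... * rho(a^-1) = [[-5, 2], [-18, 7]]  ->  [[3117, -1127], [7946, -2873]]
... * rho(b) = [[-5, -7], [8, 11]]  ->  [[-24601, -34216], [-62714, -87225]]
... * rho(a^-1) = [[-5, 2], [-18, 7]]  ->  [[738893, -288714], [1883620, -736003]]
... * rho(b) = [[-5, -7], [8, 11]]  ->  [[-6004177, -8348105], [-15306124, -21281373]]
... * rho(a) = [[7, -2], [18, -5]]  ->  [[-192295129, 53748879], [-490207582, 137019113]]
... * rho(a) = [[7, -2], [18, -5]]  ->  [[-378586081, 115845863], [-965109040, 295319599]]
tr = -378586081 + 295319599 = -83266482

-83266482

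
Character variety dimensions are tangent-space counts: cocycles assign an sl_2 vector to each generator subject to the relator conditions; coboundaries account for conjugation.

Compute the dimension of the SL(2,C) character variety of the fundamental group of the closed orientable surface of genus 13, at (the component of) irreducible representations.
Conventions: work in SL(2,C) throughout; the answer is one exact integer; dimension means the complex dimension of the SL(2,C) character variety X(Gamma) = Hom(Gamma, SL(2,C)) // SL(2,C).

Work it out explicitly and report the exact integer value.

72

Gamma = pi_1(Sigma_13) = < a_1, b_1, ..., a_13, b_13 | prod [a_i, b_i] > has 2g = 26 generators and 1 relator.
Unconstrained cocycle data is one sl_2 vector per generator (78 dimensions), cut by the relator condition d_2(z) = 0.
H^2 = coker(d_2) is dual to H^0 = 0 at irreducible rho (Poincare duality), so d_2 is onto: dim Z^1 = 75.
Coboundaries contribute dim B^1 = 3 (injective at irreducible rho).
Hence dim X = 75 - 3 = 72.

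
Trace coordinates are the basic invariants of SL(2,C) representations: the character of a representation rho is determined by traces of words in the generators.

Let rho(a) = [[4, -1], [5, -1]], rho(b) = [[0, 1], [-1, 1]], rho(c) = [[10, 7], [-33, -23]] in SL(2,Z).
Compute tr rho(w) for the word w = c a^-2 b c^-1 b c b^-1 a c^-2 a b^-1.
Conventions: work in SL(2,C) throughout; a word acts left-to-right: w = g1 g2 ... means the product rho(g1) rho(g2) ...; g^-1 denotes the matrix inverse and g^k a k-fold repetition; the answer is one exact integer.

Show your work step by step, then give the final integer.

-1038387061

rho(c) = [[10, 7], [-33, -23]]
... * rho(a^-1) = [[-1, 1], [-5, 4]]  ->  [[-45, 38], [148, -125]]
... * rho(a^-1) = [[-1, 1], [-5, 4]]  ->  [[-145, 107], [477, -352]]
... * rho(b) = [[0, 1], [-1, 1]]  ->  [[-107, -38], [352, 125]]
... * rho(c^-1) = [[-23, -7], [33, 10]]  ->  [[1207, 369], [-3971, -1214]]
... * rho(b) = [[0, 1], [-1, 1]]  ->  [[-369, 1576], [1214, -5185]]
... * rho(c) = [[10, 7], [-33, -23]]  ->  [[-55698, -38831], [183245, 127753]]
... * rho(b^-1) = [[1, -1], [1, 0]]  ->  [[-94529, 55698], [310998, -183245]]
... * rho(a) = [[4, -1], [5, -1]]  ->  [[-99626, 38831], [327767, -127753]]
... * rho(c^-1) = [[-23, -7], [33, 10]]  ->  [[3572821, 1085692], [-11754490, -3571899]]
... * rho(c^-1) = [[-23, -7], [33, 10]]  ->  [[-46347047, -14152827], [152480603, 46562440]]
... * rho(a) = [[4, -1], [5, -1]]  ->  [[-256152323, 60499874], [842734612, -199043043]]
... * rho(b^-1) = [[1, -1], [1, 0]]  ->  [[-195652449, 256152323], [643691569, -842734612]]
tr = -195652449 + -842734612 = -1038387061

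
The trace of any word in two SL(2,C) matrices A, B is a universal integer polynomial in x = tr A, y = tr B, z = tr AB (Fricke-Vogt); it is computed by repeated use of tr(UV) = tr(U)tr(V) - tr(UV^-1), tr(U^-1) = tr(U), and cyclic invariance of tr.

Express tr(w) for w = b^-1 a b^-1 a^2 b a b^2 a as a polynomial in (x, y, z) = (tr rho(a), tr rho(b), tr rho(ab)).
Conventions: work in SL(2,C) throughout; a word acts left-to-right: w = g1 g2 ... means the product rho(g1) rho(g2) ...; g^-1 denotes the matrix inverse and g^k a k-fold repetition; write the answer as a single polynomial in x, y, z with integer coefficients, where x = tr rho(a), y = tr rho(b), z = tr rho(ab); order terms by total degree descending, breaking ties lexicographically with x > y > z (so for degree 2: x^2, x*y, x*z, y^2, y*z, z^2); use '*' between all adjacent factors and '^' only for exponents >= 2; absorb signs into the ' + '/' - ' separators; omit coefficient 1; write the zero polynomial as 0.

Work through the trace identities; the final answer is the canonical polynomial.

x^3*y^3*z^2 - x^4*y^2*z - x^2*y^4*z - 2*x^2*y^2*z^3 + 2*x^3*y*z^2 + x*y^3*z^2 + x*y*z^4 + 2*x^2*y^2*z - x^2*z^3 + x*y^3 - 3*x*y*z^2 + x^2*z - 2*x*y + z

tr(b a b a) = tr(b a)*tr(b a) - tr(1)   [split at a repeated b] = z^2 - 2
and tr(b a b) = tr(b)*tr(a b) - tr(a)   [square of b] = y*z - x
tr(a^2 b a b) = tr(a)*tr(b a b a) - tr(b a b)   [square of a] = x*z^2 - y*z - x
tr(b a^2) = tr(a)*tr(b a) - tr(b)   [square of a] = x*z - y
tr(a^2 b a) = tr(a)*tr(b a^2) - tr(b a)   [square of a] = x^2*z - x*y - z
tr(b a b^2 a^2) = tr(b)*tr(a^2 b a b) - tr(a^2 b a)   [square of b] = x*y*z^2 - x^2*z - y^2*z + z
tr(b a b^2 a) = tr(b)*tr(a b a b) - tr(a b a)   [square of b] = y*z^2 - x*z - y
next, tr(a^2 b a b^2 a) = tr(a)*tr(b a b^2 a^2) - tr(b a b^2 a)   [square of a] = x^2*y*z^2 - x^3*z - x*y^2*z - y*z^2 + 2*x*z + y
and tr(a^3 b a b^2 a) = tr(a)*tr(a^2 b a b^2 a) - tr(a^2 b a b^2)   [square of a] = x^3*y*z^2 - x^4*z - x^2*y^2*z - 2*x*y*z^2 + 3*x^2*z + y^2*z + x*y - z
next, tr(a b a b a b) = tr(b a)*tr(b a b a) - tr(b^-1 a^-1)   [split at a repeated b] = z^3 - 3*z
and tr(b a b^2 a b a) = tr(b)*tr(a b a b a b) - tr(a b a b a)   [square of b] = y*z^3 - x*z^2 - 2*y*z + x
tr(a^2) = tr(a)*tr(a) - tr(1)   [square of a] = x^2 - 2
tr(a b^2 a) = tr(b)*tr(a^2 b) - tr(a^2)   [square of b] = x*y*z - x^2 - y^2 + 2
next, tr(b a b^2 a b) = tr(b)*tr(a b^2 a b) - tr(a b^2 a)   [square of b] = y^2*z^2 - 2*x*y*z + x^2 - 2
tr(a b a b^2 a b a) = tr(a)*tr(b a b^2 a b a) - tr(b a b^2 a b)   [square of a] = x*y*z^3 - x^2*z^2 - y^2*z^2 + 2
tr(a^3 b a b^2 a b) = tr(a)*tr(a b a b^2 a b a) - tr(a b a b^2 a b)   [square of a] = x^2*y*z^3 - x^3*z^2 - x*y^2*z^2 - y*z^3 + x*z^2 + 2*y*z + x
next, tr(a^2 b a b^2 a b^-1 a) = tr(a^3 b a b^2 a)*tr(b) - tr(a^3 b a b^2 a b)   [inverse elimination on b] = x^3*y^2*z^2 - x^4*y*z - x^2*y^3*z - x^2*y*z^3 + x^3*z^2 - x*y^2*z^2 + 3*x^2*y*z + y^3*z + y*z^3 + x*y^2 - x*z^2 - 3*y*z - x
next, tr(a^2 b a b a b) = tr(a)*tr(b a b a b a) - tr(b a b a b)   [square of a] = x*z^3 - y*z^2 - 2*x*z + y
and tr(a^2 b a b a) = tr(a)*tr(a b a b a) - tr(a b a b)   [square of a] = x^2*z^2 - x*y*z - x^2 - z^2 + 2
and tr(b a b^2 a^2 b a) = tr(b)*tr(a^2 b a b a b) - tr(a^2 b a b a)   [square of b] = x*y*z^3 - x^2*z^2 - y^2*z^2 - x*y*z + x^2 + y^2 + z^2 - 2
and tr(b^2 a b) = tr(b)*tr(a b^2) - tr(a b)   [square of b] = y^2*z - x*y - z
tr(a^2 b^2 a b) = tr(a)*tr(b^2 a b a) - tr(b^2 a b)   [square of a] = x*y*z^2 - x^2*z - y^2*z + z
tr(a^2 b^2 a) = tr(a)*tr(b^2 a^2) - tr(b^2 a)   [square of a] = x^2*y*z - x^3 - x*y^2 - y*z + 3*x
next, tr(b a b^2 a^2 b) = tr(b)*tr(a^2 b^2 a b) - tr(a^2 b^2 a)   [square of b] = x*y^2*z^2 - 2*x^2*y*z - y^3*z + x^3 + x*y^2 + 2*y*z - 3*x
next, tr(a b a^2 b a b^2 a) = tr(a)*tr(b a b^2 a^2 b a) - tr(b a b^2 a^2 b)   [square of a] = x^2*y*z^3 - x^3*z^2 - 2*x*y^2*z^2 + x^2*y*z + y^3*z + x*z^2 - 2*y*z + x
and tr(b a b a b a b a) = tr(b a b a b a)*tr(b a) - tr(a b a b)   [split at a repeated b] = z^4 - 4*z^2 + 2
tr(a b a b a^2 b a b) = tr(a)*tr(b a b a b a b a) - tr(b a b a b a b)   [square of a] = x*z^4 - y*z^3 - 3*x*z^2 + 2*y*z + x
tr(a b a b a^2 b a) = tr(a)*tr(b a b a^2 b a) - tr(b a b a^2 b)   [square of a] = x^2*z^3 - 2*x*y*z^2 - x^2*z + y^2*z + x*y - z
tr(a b a^2 b a b^2 a b) = tr(b)*tr(a b a b a^2 b a b) - tr(a b a b a^2 b a)   [square of b] = x*y*z^4 - x^2*z^3 - y^2*z^3 - x*y*z^2 + x^2*z + y^2*z + z
and tr(a^2 b a b^2 a b^-1 a b) = tr(a b a^2 b a b^2 a)*tr(b) - tr(a b a^2 b a b^2 a b)   [inverse elimination on b] = x^2*y^2*z^3 - x^3*y*z^2 - 2*x*y^3*z^2 - x*y*z^4 + x^2*y^2*z + x^2*z^3 + y^4*z + y^2*z^3 + 2*x*y*z^2 - x^2*z - 3*y^2*z + x*y - z
tr(b^-1 a b^-1 a^2 b a b^2 a) = tr(a^2 b a b^2 a b^-1 a)*tr(b) - tr(a^2 b a b^2 a b^-1 a b)   [inverse elimination on b] = x^3*y^3*z^2 - x^4*y^2*z - x^2*y^4*z - 2*x^2*y^2*z^3 + 2*x^3*y*z^2 + x*y^3*z^2 + x*y*z^4 + 2*x^2*y^2*z - x^2*z^3 + x*y^3 - 3*x*y*z^2 + x^2*z - 2*x*y + z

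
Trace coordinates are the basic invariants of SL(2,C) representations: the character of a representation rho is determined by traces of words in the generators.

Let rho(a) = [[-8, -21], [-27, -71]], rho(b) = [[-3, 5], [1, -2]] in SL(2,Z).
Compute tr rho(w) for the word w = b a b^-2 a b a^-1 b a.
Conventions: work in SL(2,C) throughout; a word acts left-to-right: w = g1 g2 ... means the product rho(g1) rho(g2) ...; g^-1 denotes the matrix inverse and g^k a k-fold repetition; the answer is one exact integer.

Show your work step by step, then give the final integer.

rho(b) = [[-3, 5], [1, -2]]
... * rho(a) = [[-8, -21], [-27, -71]]  ->  [[-111, -292], [46, 121]]
... * rho(b^-1) = [[-2, -5], [-1, -3]]  ->  [[514, 1431], [-213, -593]]
... * rho(b^-1) = [[-2, -5], [-1, -3]]  ->  [[-2459, -6863], [1019, 2844]]
... * rho(a) = [[-8, -21], [-27, -71]]  ->  [[204973, 538912], [-84940, -223323]]
... * rho(b) = [[-3, 5], [1, -2]]  ->  [[-76007, -52959], [31497, 21946]]
... * rho(a^-1) = [[-71, 21], [27, -8]]  ->  [[3966604, -1172475], [-1643745, 485869]]
... * rho(b) = [[-3, 5], [1, -2]]  ->  [[-13072287, 22177970], [5417104, -9190463]]
... * rho(a) = [[-8, -21], [-27, -71]]  ->  [[-494226894, -1300117843], [204805669, 538763689]]
tr = -494226894 + 538763689 = 44536795

44536795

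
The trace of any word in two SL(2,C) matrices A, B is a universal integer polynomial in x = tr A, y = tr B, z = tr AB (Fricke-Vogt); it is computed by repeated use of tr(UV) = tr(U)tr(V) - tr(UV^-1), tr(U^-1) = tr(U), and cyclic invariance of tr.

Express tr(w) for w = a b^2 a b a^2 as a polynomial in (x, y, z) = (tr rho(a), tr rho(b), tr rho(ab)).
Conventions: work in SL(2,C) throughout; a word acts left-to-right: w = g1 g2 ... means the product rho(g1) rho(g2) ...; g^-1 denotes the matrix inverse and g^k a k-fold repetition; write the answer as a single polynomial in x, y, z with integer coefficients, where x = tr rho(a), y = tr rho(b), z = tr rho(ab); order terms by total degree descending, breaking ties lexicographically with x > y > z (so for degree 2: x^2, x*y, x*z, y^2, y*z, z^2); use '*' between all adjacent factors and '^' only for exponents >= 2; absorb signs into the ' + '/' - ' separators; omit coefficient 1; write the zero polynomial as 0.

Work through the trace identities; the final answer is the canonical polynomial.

x^2*y*z^2 - x^3*z - x*y^2*z - y*z^2 + 2*x*z + y

tr(a b a b) = tr(a b) tr(a b) - tr(1)   [split at a repeated a] = z^2 - 2
reduce: tr(a b a) = tr(a) tr(b a) - tr(b)   [square of a] = x*z - y
so tr(b^2 a b a) = tr(b) tr(a b a b) - tr(a b a)   [square of b] = y*z^2 - x*z - y
reduce: tr(b a b) = tr(b) tr(a b) - tr(a)   [square of b] = y*z - x
reduce: tr(b^2 a b) = tr(b) tr(b a b) - tr(b a)   [square of b] = y^2*z - x*y - z
so tr(a b^2 a b a) = tr(a) tr(b^2 a b a) - tr(b^2 a b)   [square of a] = x*y*z^2 - x^2*z - y^2*z + z
reduce: tr(a b^2 a b a^2) = tr(a) tr(a b^2 a b a) - tr(a b^2 a b)   [square of a] = x^2*y*z^2 - x^3*z - x*y^2*z - y*z^2 + 2*x*z + y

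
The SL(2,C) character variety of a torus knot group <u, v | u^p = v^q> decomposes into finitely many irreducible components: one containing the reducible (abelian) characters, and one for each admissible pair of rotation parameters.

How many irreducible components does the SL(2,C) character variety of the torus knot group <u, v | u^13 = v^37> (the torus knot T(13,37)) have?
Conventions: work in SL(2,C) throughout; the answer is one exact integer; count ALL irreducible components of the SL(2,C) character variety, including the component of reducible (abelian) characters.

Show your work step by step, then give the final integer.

Gamma = < u, v | u^13 = v^37 > (torus knot T(13,37)); the central element u^13 = v^37 acts as +I or -I in any irreducible SL(2,C) representation.
So on each irreducible component the traces are pinned: tr(u) = 2*cos(pi*alpha/13) with 1 <= alpha <= 12, tr(v) = 2*cos(pi*beta/37) with 1 <= beta <= 36.
Consistency of u^13 = (-1)^alpha I with v^37 = (-1)^beta I forces alpha = beta (mod 2).
Enumerate parity-matched pairs: 6*18 odd-odd plus 6*18 even-even gives 216.
components with irreducible characters: 216; plus the single component of reducible (abelian) characters: total 217.

217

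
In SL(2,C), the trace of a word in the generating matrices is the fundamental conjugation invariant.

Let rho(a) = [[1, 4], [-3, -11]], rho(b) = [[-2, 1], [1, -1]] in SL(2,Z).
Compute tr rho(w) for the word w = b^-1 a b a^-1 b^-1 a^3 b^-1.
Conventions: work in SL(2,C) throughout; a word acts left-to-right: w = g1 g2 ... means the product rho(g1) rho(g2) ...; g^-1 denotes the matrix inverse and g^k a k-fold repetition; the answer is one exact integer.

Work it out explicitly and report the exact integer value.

457770

rho(b^-1) = [[-1, -1], [-1, -2]]
... * rho(a) = [[1, 4], [-3, -11]]  ->  [[2, 7], [5, 18]]
... * rho(b) = [[-2, 1], [1, -1]]  ->  [[3, -5], [8, -13]]
... * rho(a^-1) = [[-11, -4], [3, 1]]  ->  [[-48, -17], [-127, -45]]
... * rho(b^-1) = [[-1, -1], [-1, -2]]  ->  [[65, 82], [172, 217]]
... * rho(a) = [[1, 4], [-3, -11]]  ->  [[-181, -642], [-479, -1699]]
... * rho(a) = [[1, 4], [-3, -11]]  ->  [[1745, 6338], [4618, 16773]]
... * rho(a) = [[1, 4], [-3, -11]]  ->  [[-17269, -62738], [-45701, -166031]]
... * rho(b^-1) = [[-1, -1], [-1, -2]]  ->  [[80007, 142745], [211732, 377763]]
tr = 80007 + 377763 = 457770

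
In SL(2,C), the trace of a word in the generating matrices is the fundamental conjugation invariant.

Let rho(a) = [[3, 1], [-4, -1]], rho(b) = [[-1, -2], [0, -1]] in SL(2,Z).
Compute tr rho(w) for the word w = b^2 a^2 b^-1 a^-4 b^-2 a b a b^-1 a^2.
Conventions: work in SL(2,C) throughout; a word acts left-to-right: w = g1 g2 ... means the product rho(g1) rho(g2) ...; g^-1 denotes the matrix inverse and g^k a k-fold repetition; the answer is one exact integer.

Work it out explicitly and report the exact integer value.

1948782

rho(b) = [[-1, -2], [0, -1]]
... * rho(b) = [[-1, -2], [0, -1]]  ->  [[1, 4], [0, 1]]
... * rho(a) = [[3, 1], [-4, -1]]  ->  [[-13, -3], [-4, -1]]
... * rho(a) = [[3, 1], [-4, -1]]  ->  [[-27, -10], [-8, -3]]
... * rho(b^-1) = [[-1, 2], [0, -1]]  ->  [[27, -44], [8, -13]]
... * rho(a^-1) = [[-1, -1], [4, 3]]  ->  [[-203, -159], [-60, -47]]
... * rho(a^-1) = [[-1, -1], [4, 3]]  ->  [[-433, -274], [-128, -81]]
... * rho(a^-1) = [[-1, -1], [4, 3]]  ->  [[-663, -389], [-196, -115]]
... * rho(a^-1) = [[-1, -1], [4, 3]]  ->  [[-893, -504], [-264, -149]]
... * rho(b^-1) = [[-1, 2], [0, -1]]  ->  [[893, -1282], [264, -379]]
... * rho(b^-1) = [[-1, 2], [0, -1]]  ->  [[-893, 3068], [-264, 907]]
... * rho(a) = [[3, 1], [-4, -1]]  ->  [[-14951, -3961], [-4420, -1171]]
... * rho(b) = [[-1, -2], [0, -1]]  ->  [[14951, 33863], [4420, 10011]]
... * rho(a) = [[3, 1], [-4, -1]]  ->  [[-90599, -18912], [-26784, -5591]]
... * rho(b^-1) = [[-1, 2], [0, -1]]  ->  [[90599, -162286], [26784, -47977]]
... * rho(a) = [[3, 1], [-4, -1]]  ->  [[920941, 252885], [272260, 74761]]
... * rho(a) = [[3, 1], [-4, -1]]  ->  [[1751283, 668056], [517736, 197499]]
tr = 1751283 + 197499 = 1948782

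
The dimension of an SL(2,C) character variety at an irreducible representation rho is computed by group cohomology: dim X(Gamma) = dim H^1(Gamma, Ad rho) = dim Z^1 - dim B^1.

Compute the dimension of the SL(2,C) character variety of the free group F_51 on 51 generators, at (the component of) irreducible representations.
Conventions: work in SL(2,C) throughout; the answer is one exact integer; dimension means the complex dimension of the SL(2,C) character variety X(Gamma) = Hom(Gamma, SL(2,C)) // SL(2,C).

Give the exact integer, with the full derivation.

Here Gamma is free of rank 51 — no relator constrains a cocycle.
Z^1(Gamma, Ad rho) = (sl_2)^51: a cocycle is a free choice of one sl_2 vector per generator, so dim Z^1 = 3*51 = 153.
dim B^1 = 3: the coboundary map is injective because an irreducible image has centralizer 0 in sl_2.
dim H^1 = 153 - 3 = 150, which is dim X.

150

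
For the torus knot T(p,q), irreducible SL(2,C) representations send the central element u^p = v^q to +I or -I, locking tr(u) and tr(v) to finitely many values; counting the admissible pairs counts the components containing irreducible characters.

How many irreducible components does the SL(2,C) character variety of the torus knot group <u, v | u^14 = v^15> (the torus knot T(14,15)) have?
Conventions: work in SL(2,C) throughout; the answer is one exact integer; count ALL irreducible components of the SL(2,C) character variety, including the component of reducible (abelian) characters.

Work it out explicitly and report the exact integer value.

92

In the torus knot group T(14,15), u^14 = v^15 is central, so an irreducible representation sends it to +I or -I (Schur).
On an irreducible component, tr(u) is locked at 2*cos(pi*alpha/14) for some alpha in 1..13, and tr(v) at 2*cos(pi*beta/15) for some beta in 1..14.
The two central values (-1)^alpha I and (-1)^beta I must be the same matrix, so alpha and beta share a parity.
count pairs: odd alpha (7 choices) x odd beta (7), plus even alpha (6) x even beta (7): 7*7 + 6*7 = 91.
That is 91 components of irreducible characters, and with the reducible (abelian) component the total is 92.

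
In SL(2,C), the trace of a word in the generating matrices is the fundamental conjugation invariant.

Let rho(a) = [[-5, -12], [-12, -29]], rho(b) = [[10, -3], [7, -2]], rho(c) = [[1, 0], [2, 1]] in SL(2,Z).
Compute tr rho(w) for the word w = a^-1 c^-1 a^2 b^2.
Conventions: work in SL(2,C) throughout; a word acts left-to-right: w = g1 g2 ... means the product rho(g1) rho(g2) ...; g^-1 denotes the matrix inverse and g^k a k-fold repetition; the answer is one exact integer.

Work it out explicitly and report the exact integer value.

-978982

rho(a^-1) = [[-29, 12], [12, -5]]
... * rho(c^-1) = [[1, 0], [-2, 1]]  ->  [[-53, 12], [22, -5]]
... * rho(a) = [[-5, -12], [-12, -29]]  ->  [[121, 288], [-50, -119]]
... * rho(a) = [[-5, -12], [-12, -29]]  ->  [[-4061, -9804], [1678, 4051]]
... * rho(b) = [[10, -3], [7, -2]]  ->  [[-109238, 31791], [45137, -13136]]
... * rho(b) = [[10, -3], [7, -2]]  ->  [[-869843, 264132], [359418, -109139]]
tr = -869843 + -109139 = -978982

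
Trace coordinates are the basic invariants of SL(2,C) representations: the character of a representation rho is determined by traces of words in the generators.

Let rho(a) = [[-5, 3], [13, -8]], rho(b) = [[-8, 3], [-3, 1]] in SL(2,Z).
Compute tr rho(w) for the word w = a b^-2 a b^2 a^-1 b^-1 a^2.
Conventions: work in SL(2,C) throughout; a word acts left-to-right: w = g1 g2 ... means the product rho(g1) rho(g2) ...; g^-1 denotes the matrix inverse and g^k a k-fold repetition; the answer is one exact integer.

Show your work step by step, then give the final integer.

rho(a) = [[-5, 3], [13, -8]]
... * rho(b^-1) = [[1, -3], [3, -8]]  ->  [[4, -9], [-11, 25]]
... * rho(b^-1) = [[1, -3], [3, -8]]  ->  [[-23, 60], [64, -167]]
... * rho(a) = [[-5, 3], [13, -8]]  ->  [[895, -549], [-2491, 1528]]
... * rho(b) = [[-8, 3], [-3, 1]]  ->  [[-5513, 2136], [15344, -5945]]
... * rho(b) = [[-8, 3], [-3, 1]]  ->  [[37696, -14403], [-104917, 40087]]
... * rho(a^-1) = [[-8, -3], [-13, -5]]  ->  [[-114329, -41073], [318205, 114316]]
... * rho(b^-1) = [[1, -3], [3, -8]]  ->  [[-237548, 671571], [661153, -1869143]]
... * rho(a) = [[-5, 3], [13, -8]]  ->  [[9918163, -6085212], [-27604624, 16936603]]
... * rho(a) = [[-5, 3], [13, -8]]  ->  [[-128698571, 78436185], [358198959, -218306696]]
tr = -128698571 + -218306696 = -347005267

-347005267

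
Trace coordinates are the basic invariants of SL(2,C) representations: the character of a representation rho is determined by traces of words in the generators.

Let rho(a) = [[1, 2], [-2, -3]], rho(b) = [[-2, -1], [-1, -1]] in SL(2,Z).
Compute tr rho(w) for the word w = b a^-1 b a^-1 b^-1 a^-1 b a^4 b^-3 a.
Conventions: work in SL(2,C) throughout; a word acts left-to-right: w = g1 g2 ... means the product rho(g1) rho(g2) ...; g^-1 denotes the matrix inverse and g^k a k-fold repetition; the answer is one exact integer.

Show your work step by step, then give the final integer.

-1603

rho(b) = [[-2, -1], [-1, -1]]
... * rho(a^-1) = [[-3, -2], [2, 1]]  ->  [[4, 3], [1, 1]]
... * rho(b) = [[-2, -1], [-1, -1]]  ->  [[-11, -7], [-3, -2]]
... * rho(a^-1) = [[-3, -2], [2, 1]]  ->  [[19, 15], [5, 4]]
... * rho(b^-1) = [[-1, 1], [1, -2]]  ->  [[-4, -11], [-1, -3]]
... * rho(a^-1) = [[-3, -2], [2, 1]]  ->  [[-10, -3], [-3, -1]]
... * rho(b) = [[-2, -1], [-1, -1]]  ->  [[23, 13], [7, 4]]
... * rho(a) = [[1, 2], [-2, -3]]  ->  [[-3, 7], [-1, 2]]
... * rho(a) = [[1, 2], [-2, -3]]  ->  [[-17, -27], [-5, -8]]
... * rho(a) = [[1, 2], [-2, -3]]  ->  [[37, 47], [11, 14]]
... * rho(a) = [[1, 2], [-2, -3]]  ->  [[-57, -67], [-17, -20]]
... * rho(b^-1) = [[-1, 1], [1, -2]]  ->  [[-10, 77], [-3, 23]]
... * rho(b^-1) = [[-1, 1], [1, -2]]  ->  [[87, -164], [26, -49]]
... * rho(b^-1) = [[-1, 1], [1, -2]]  ->  [[-251, 415], [-75, 124]]
... * rho(a) = [[1, 2], [-2, -3]]  ->  [[-1081, -1747], [-323, -522]]
tr = -1081 + -522 = -1603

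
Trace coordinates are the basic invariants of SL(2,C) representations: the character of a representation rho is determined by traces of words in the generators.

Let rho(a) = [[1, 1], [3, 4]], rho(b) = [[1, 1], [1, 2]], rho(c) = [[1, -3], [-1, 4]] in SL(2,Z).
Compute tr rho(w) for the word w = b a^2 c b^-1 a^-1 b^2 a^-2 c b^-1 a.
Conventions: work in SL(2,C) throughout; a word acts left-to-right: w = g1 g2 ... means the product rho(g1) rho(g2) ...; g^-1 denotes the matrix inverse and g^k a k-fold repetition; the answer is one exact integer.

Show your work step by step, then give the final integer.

rho(b) = [[1, 1], [1, 2]]
... * rho(a) = [[1, 1], [3, 4]]  ->  [[4, 5], [7, 9]]
... * rho(a) = [[1, 1], [3, 4]]  ->  [[19, 24], [34, 43]]
... * rho(c) = [[1, -3], [-1, 4]]  ->  [[-5, 39], [-9, 70]]
... * rho(b^-1) = [[2, -1], [-1, 1]]  ->  [[-49, 44], [-88, 79]]
... * rho(a^-1) = [[4, -1], [-3, 1]]  ->  [[-328, 93], [-589, 167]]
... * rho(b) = [[1, 1], [1, 2]]  ->  [[-235, -142], [-422, -255]]
... * rho(b) = [[1, 1], [1, 2]]  ->  [[-377, -519], [-677, -932]]
... * rho(a^-1) = [[4, -1], [-3, 1]]  ->  [[49, -142], [88, -255]]
... * rho(a^-1) = [[4, -1], [-3, 1]]  ->  [[622, -191], [1117, -343]]
... * rho(c) = [[1, -3], [-1, 4]]  ->  [[813, -2630], [1460, -4723]]
... * rho(b^-1) = [[2, -1], [-1, 1]]  ->  [[4256, -3443], [7643, -6183]]
... * rho(a) = [[1, 1], [3, 4]]  ->  [[-6073, -9516], [-10906, -17089]]
tr = -6073 + -17089 = -23162

-23162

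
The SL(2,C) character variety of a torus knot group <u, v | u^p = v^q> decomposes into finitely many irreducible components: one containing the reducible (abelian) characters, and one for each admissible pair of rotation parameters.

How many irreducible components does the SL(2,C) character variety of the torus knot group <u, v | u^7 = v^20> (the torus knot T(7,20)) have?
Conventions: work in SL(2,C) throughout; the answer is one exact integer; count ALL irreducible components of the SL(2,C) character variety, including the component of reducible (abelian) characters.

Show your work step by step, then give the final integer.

In the torus knot group T(7,20), u^7 = v^20 is central, so an irreducible representation sends it to +I or -I (Schur).
This locks tr(u) to 2*cos(pi*alpha/7), alpha in 1..6, and tr(v) to 2*cos(pi*beta/20), beta in 1..19, on each component of irreducible characters.
Consistency of u^7 = (-1)^alpha I with v^20 = (-1)^beta I forces alpha = beta (mod 2).
Enumerate parity-matched pairs: 3*10 odd-odd plus 3*9 even-even gives 57.
components with irreducible characters: 57; plus the single component of reducible (abelian) characters: total 58.

58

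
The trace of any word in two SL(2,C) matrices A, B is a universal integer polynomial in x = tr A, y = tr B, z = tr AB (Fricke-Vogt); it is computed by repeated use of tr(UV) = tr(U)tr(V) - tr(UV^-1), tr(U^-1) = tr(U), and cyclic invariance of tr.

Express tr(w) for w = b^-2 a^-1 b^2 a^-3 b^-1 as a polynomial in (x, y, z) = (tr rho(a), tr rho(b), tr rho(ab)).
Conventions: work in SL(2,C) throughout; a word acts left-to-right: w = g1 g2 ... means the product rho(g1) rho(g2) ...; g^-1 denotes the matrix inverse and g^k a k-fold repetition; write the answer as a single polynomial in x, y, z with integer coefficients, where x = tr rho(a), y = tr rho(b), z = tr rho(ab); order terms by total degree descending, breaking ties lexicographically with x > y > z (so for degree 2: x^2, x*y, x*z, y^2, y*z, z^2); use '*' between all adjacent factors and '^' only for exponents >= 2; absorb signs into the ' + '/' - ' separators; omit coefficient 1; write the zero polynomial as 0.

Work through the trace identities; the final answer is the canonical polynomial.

trace(b^-1) = trace(b) = y
trace(b^-1 a) = trace(a) trace(b) - trace(a b) = x*y - z
reduce: trace(b^-1 a^-1) = trace(b^-1) trace(a) - trace(b^-1 a) = z
so trace(a^2 b) = trace(a) trace(b a) - trace(b) = x*z - y
reduce: trace(a^2) = trace(a) trace(a) - trace(1) = x^2 - 2
trace(a b^2 a) = trace(b) trace(a^2 b) - trace(a^2) = x*y*z - x^2 - y^2 + 2
trace(a b a b) = trace(a b) trace(a b) - trace(1) = z^2 - 2
so trace(a b^2 a b) = trace(b) trace(a b a b) - trace(a b a) = y*z^2 - x*z - y
trace(b^-1 a b^2 a) = trace(a b^2 a) trace(b) - trace(a b^2 a b) = x*y^2*z - x^2*y - y^3 - y*z^2 + x*z + 3*y
trace(b^2 a b^-2 a) = trace(b^-1 a b^2 a) trace(b) - trace(b^-1 a b^2 a b) = x*y^3*z - x^2*y^2 - y^4 - y^2*z^2 + x^2 + 4*y^2 - 2
trace(b^-2 a^-1 b^2 a) = trace(b^2 a b^-2) trace(a) - trace(b^2 a b^-2 a) = -x*y^3*z + x^2*y^2 + y^4 + y^2*z^2 - 4*y^2 + 2
trace(b^-1 a^-1 b^2 a) = trace(b^2 a b^-1) trace(a) - trace(b^2 a b^-1 a) = -x*y^2*z + x^2*y + y^3 + y*z^2 - 3*y
reduce: trace(b^-3 a^-1 b^2 a) = trace(b^-2 a^-1 b^2 a) trace(b) - trace(b^-2 a^-1 b^2 a b) = -x*y^4*z + x^2*y^3 + y^5 + y^3*z^2 + x*y^2*z - x^2*y - 5*y^3 - y*z^2 + 5*y
trace(a^-1 b^-3 a^-1 b^2) = trace(b^-3 a^-1 b^2) trace(a) - trace(b^-3 a^-1 b^2 a) = x*y^4*z - x^2*y^3 - y^5 - y^3*z^2 - x*y^2*z + x^2*y + 5*y^3 + y*z^2 + x*z - 5*y
reduce: trace(a^-1 b^-3 a^-1 b^2 a^-1) = trace(a^-1 b^-3 a^-1 b^2) trace(a) - trace(a^-1 b^-3 a^-1 b^2 a) = x^2*y^4*z - x^3*y^3 - x*y^5 - x*y^3*z^2 - x^2*y^2*z + x^3*y + 5*x*y^3 + x*y*z^2 + x^2*z - 5*x*y - z
trace(b^-2 a^-1 b^2 a^-3 b^-1) = trace(a^-1 b^-3 a^-1 b^2 a^-1) trace(a) - trace(a^-1 b^-3 a^-1 b^2) = x^3*y^4*z - x^4*y^3 - x^2*y^5 - x^2*y^3*z^2 - x^3*y^2*z - x*y^4*z + x^4*y + 6*x^2*y^3 + x^2*y*z^2 + y^5 + y^3*z^2 + x^3*z + x*y^2*z - 6*x^2*y - 5*y^3 - y*z^2 - 2*x*z + 5*y

x^3*y^4*z - x^4*y^3 - x^2*y^5 - x^2*y^3*z^2 - x^3*y^2*z - x*y^4*z + x^4*y + 6*x^2*y^3 + x^2*y*z^2 + y^5 + y^3*z^2 + x^3*z + x*y^2*z - 6*x^2*y - 5*y^3 - y*z^2 - 2*x*z + 5*y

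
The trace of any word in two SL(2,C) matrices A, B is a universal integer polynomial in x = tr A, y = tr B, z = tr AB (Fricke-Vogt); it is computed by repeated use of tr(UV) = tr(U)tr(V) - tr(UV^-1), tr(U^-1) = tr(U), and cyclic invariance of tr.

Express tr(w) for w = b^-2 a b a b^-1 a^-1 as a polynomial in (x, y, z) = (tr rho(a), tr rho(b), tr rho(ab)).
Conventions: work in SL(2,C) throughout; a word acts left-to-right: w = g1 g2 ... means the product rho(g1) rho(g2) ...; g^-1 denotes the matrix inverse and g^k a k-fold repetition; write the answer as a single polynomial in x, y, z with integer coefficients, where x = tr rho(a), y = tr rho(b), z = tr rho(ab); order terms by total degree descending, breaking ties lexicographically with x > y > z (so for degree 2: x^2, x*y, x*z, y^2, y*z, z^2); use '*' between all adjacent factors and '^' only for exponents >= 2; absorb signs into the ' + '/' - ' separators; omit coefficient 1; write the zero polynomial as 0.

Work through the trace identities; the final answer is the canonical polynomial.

tr(b^-1 a) = tr(a) tr(b) - tr(a b)   [inverse elimination on b] = x*y - z
tr(a b a) = tr(a) tr(b a) - tr(b)   [square of a] = x*z - y
tr(b a b a) = tr(a b) tr(a b) - tr(1)   [split at a repeated a] = z^2 - 2
tr(b a b) = tr(b) tr(a b) - tr(a)   [square of b] = y*z - x
tr(a b a b a) = tr(a) tr(b a b a) - tr(b a b)   [square of a] = x*z^2 - y*z - x
tr(a b a b a b) = tr(a b a b) tr(a b) - tr(b a)   [split at a repeated a] = z^3 - 3*z
tr(b^-1 a b a b a) = tr(a b a b a) tr(b) - tr(a b a b a b)   [inverse elimination on b] = x*y*z^2 - y^2*z - z^3 - x*y + 3*z
tr(a b a b a^-1 b^-1) = tr(b^-1 a b a b) tr(a) - tr(b^-1 a b a b a)   [inverse elimination on a] = -x*y*z^2 + x^2*z + y^2*z + z^3 - 3*z
tr(a^-1 b^-2 a b a b) = tr(a b a b a^-1 b^-1) tr(b) - tr(a b a b a^-1)   [inverse elimination on b] = -x*y^2*z^2 + x^2*y*z + y^3*z + y*z^3 - 4*y*z + x
tr(b^-2 a b a b^-1 a^-1) = tr(a^-1 b^-2 a b a) tr(b) - tr(a^-1 b^-2 a b a b)   [inverse elimination on b] = x*y^2*z^2 - x^2*y*z - y^3*z - y*z^3 + x*y^2 + 3*y*z - x

x*y^2*z^2 - x^2*y*z - y^3*z - y*z^3 + x*y^2 + 3*y*z - x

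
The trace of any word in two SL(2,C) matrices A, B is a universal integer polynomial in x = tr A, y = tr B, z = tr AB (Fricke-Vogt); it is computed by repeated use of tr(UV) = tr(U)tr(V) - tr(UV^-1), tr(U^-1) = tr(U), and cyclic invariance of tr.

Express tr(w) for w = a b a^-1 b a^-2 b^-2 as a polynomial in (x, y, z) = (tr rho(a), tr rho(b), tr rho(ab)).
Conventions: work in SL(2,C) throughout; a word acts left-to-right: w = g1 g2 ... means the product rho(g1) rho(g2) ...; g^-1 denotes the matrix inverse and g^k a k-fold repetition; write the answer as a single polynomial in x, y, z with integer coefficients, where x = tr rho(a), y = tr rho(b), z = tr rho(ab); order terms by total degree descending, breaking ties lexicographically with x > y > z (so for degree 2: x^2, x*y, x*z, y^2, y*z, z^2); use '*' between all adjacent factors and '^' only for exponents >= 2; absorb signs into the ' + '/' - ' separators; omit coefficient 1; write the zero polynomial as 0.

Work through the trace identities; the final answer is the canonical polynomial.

-x^3*y^3*z + x^4*y^2 + x^2*y^4 + 2*x^2*y^2*z^2 - x^3*y*z - x*y^3*z - x*y*z^3 - 4*x^2*y^2 + 5*x*y*z - y^2 - z^2 + 2

tr(b^2) = tr(b) * tr(b) - tr(1)   [square of b] = y^2 - 2
tr(a b^2) = tr(b) * tr(a b) - tr(a)   [square of b] = y*z - x
tr(b a b^2) = tr(b) * tr(a b^2) - tr(a b)   [square of b] = y^2*z - x*y - z
tr(a b a b) = tr(a b) * tr(a b) - tr(1)   [split at a repeated a] = z^2 - 2
tr(a b a) = tr(a) * tr(b a) - tr(b)   [square of a] = x*z - y
tr(b a b^2 a) = tr(b) * tr(a b a b) - tr(a b a)   [square of b] = y*z^2 - x*z - y
tr(a b^2 a^-1 b) = tr(b a b^2) * tr(a) - tr(b a b^2 a)   [inverse elimination on a] = x*y^2*z - x^2*y - y*z^2 + y
tr(b^-1 a b^2 a^-1) = tr(a b^2 a^-1) * tr(b) - tr(a b^2 a^-1 b)   [inverse elimination on b] = -x*y^2*z + x^2*y + y^3 + y*z^2 - 3*y
tr(b a^-1 b^-2 a b) = tr(b^-1 a b^2 a^-1) * tr(b) - tr(b^-1 a b^2 a^-1 b)   [inverse elimination on b] = -x*y^3*z + x^2*y^2 + y^4 + y^2*z^2 - 4*y^2 + 2
tr(b a b a b a) = tr(b a b a) * tr(b a) - tr(a b)   [split at a repeated b] = z^3 - 3*z
tr(a b a b a^-1 b) = tr(b a b a b) * tr(a) - tr(b a b a b a)   [inverse elimination on a] = x*y*z^2 - x^2*z - z^3 - x*y + 3*z
tr(a b a b a^-1 b^-1) = tr(a b a b a^-1) * tr(b) - tr(a b a b a^-1 b)   [inverse elimination on b] = -x*y*z^2 + x^2*z + y^2*z + z^3 - 3*z
tr(b a^-1 b^-2 a b a) = tr(a b a b a^-1 b^-1) * tr(b) - tr(a b a b a^-1)   [inverse elimination on b] = -x*y^2*z^2 + x^2*y*z + y^3*z + y*z^3 - 4*y*z + x
tr(a^-1 b^-2 a b a^-1 b) = tr(b a^-1 b^-2 a b) * tr(a) - tr(b a^-1 b^-2 a b a)   [inverse elimination on a] = -x^2*y^3*z + x^3*y^2 + x*y^4 + 2*x*y^2*z^2 - x^2*y*z - y^3*z - y*z^3 - 4*x*y^2 + 4*y*z + x
tr(a b a^-1 b) = tr(b a b) * tr(a) - tr(b a b a)   [inverse elimination on a] = x*y*z - x^2 - z^2 + 2
tr(b^-1 a b a^-1) = tr(a b a^-1) * tr(b) - tr(a b a^-1 b)   [inverse elimination on b] = -x*y*z + x^2 + y^2 + z^2 - 2
tr(a b a^-1 b a^-2 b^-2) = tr(a^-1 b^-2 a b a^-1 b) * tr(a) - tr(a^-1 b^-2 a b a^-1 b a)   [inverse elimination on a] = -x^3*y^3*z + x^4*y^2 + x^2*y^4 + 2*x^2*y^2*z^2 - x^3*y*z - x*y^3*z - x*y*z^3 - 4*x^2*y^2 + 5*x*y*z - y^2 - z^2 + 2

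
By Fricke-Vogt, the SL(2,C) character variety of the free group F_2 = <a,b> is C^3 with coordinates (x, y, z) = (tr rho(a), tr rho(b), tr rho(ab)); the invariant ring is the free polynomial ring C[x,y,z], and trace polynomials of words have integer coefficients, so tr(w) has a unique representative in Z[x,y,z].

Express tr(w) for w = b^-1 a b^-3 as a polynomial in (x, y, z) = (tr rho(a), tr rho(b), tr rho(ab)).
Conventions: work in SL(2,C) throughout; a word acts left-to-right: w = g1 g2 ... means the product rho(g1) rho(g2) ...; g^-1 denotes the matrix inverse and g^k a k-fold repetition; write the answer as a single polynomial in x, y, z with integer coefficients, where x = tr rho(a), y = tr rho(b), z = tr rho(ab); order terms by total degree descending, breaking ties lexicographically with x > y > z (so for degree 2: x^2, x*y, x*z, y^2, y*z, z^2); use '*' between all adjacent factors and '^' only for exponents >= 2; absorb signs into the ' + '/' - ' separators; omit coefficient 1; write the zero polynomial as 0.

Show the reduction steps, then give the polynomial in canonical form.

x*y^4 - y^3*z - 3*x*y^2 + 2*y*z + x

tr(b^-1 a) = tr(a)*tr(b) - tr(a b)  (eliminate b^-1) = x*y - z
tr(a b^-2) = tr(b^-1 a)*tr(b) - tr(b^-1 a b)  (eliminate b^-1) = x*y^2 - y*z - x
tr(b^-2 a b^-1) = tr(a b^-2)*tr(b) - tr(a b^-1)  (eliminate b^-1) = x*y^3 - y^2*z - 2*x*y + z
tr(b^-1 a b^-3) = tr(b^-2 a b^-1)*tr(b) - tr(b^-2 a)  (eliminate b^-1) = x*y^4 - y^3*z - 3*x*y^2 + 2*y*z + x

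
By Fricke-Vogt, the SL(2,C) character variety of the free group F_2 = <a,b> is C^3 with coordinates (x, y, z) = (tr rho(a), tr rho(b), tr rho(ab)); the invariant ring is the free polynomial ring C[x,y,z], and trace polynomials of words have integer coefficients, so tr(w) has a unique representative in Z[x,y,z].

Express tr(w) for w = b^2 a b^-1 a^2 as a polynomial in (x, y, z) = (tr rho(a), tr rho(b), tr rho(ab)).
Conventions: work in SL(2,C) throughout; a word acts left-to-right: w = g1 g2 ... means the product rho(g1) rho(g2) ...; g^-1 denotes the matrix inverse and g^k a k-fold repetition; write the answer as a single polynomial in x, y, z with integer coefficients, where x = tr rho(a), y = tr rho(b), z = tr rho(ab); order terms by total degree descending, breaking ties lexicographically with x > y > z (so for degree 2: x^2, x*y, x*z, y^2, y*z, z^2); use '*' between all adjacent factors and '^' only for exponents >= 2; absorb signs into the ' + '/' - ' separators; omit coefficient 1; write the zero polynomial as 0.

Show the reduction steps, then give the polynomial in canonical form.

tr(a b a) = tr(a)*tr(b a) - tr(b) = x*z - y
so tr(a^3 b) = tr(a)*tr(a b a) - tr(a b) = x^2*z - x*y - z
tr(a^2) = tr(a)*tr(a) - tr(1) = x^2 - 2
tr(a^3) = tr(a)*tr(a^2) - tr(a) = x^3 - 3*x
reduce: tr(a^2 b^2 a) = tr(b)*tr(a^3 b) - tr(a^3) = x^2*y*z - x^3 - x*y^2 - y*z + 3*x
so tr(b a b a) = tr(b a)*tr(b a) - tr(1)   [split at repeated b] = z^2 - 2
reduce: tr(b a b) = tr(b)*tr(a b) - tr(a) = y*z - x
tr(a b a^2 b) = tr(a)*tr(b a b a) - tr(b a b) = x*z^2 - y*z - x
reduce: tr(a^2 b^2 a b) = tr(b)*tr(a b a^2 b) - tr(a b a^2) = x*y*z^2 - x^2*z - y^2*z + z
so tr(b^2 a b^-1 a^2) = tr(a^2 b^2 a)*tr(b) - tr(a^2 b^2 a b) = x^2*y^2*z - x^3*y - x*y^3 - x*y*z^2 + x^2*z + 3*x*y - z

x^2*y^2*z - x^3*y - x*y^3 - x*y*z^2 + x^2*z + 3*x*y - z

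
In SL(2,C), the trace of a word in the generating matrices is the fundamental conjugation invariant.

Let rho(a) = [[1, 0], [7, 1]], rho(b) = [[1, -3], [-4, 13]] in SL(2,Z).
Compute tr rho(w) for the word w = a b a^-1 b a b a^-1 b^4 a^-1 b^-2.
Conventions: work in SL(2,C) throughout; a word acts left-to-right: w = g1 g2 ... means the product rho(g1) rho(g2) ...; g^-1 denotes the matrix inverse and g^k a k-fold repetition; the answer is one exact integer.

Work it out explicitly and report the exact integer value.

rho(a) = [[1, 0], [7, 1]]
... * rho(b) = [[1, -3], [-4, 13]]  ->  [[1, -3], [3, -8]]
... * rho(a^-1) = [[1, 0], [-7, 1]]  ->  [[22, -3], [59, -8]]
... * rho(b) = [[1, -3], [-4, 13]]  ->  [[34, -105], [91, -281]]
... * rho(a) = [[1, 0], [7, 1]]  ->  [[-701, -105], [-1876, -281]]
... * rho(b) = [[1, -3], [-4, 13]]  ->  [[-281, 738], [-752, 1975]]
... * rho(a^-1) = [[1, 0], [-7, 1]]  ->  [[-5447, 738], [-14577, 1975]]
... * rho(b) = [[1, -3], [-4, 13]]  ->  [[-8399, 25935], [-22477, 69406]]
... * rho(b) = [[1, -3], [-4, 13]]  ->  [[-112139, 362352], [-300101, 969709]]
... * rho(b) = [[1, -3], [-4, 13]]  ->  [[-1561547, 5046993], [-4178937, 13506520]]
... * rho(b) = [[1, -3], [-4, 13]]  ->  [[-21749519, 70295550], [-58205017, 188121571]]
... * rho(a^-1) = [[1, 0], [-7, 1]]  ->  [[-513818369, 70295550], [-1375056014, 188121571]]
... * rho(b^-1) = [[13, 3], [4, 1]]  ->  [[-6398456597, -1471159557], [-17123241898, -3937046471]]
... * rho(b^-1) = [[13, 3], [4, 1]]  ->  [[-89064573989, -20666529348], [-238350330558, -55306772165]]
tr = -89064573989 + -55306772165 = -144371346154

-144371346154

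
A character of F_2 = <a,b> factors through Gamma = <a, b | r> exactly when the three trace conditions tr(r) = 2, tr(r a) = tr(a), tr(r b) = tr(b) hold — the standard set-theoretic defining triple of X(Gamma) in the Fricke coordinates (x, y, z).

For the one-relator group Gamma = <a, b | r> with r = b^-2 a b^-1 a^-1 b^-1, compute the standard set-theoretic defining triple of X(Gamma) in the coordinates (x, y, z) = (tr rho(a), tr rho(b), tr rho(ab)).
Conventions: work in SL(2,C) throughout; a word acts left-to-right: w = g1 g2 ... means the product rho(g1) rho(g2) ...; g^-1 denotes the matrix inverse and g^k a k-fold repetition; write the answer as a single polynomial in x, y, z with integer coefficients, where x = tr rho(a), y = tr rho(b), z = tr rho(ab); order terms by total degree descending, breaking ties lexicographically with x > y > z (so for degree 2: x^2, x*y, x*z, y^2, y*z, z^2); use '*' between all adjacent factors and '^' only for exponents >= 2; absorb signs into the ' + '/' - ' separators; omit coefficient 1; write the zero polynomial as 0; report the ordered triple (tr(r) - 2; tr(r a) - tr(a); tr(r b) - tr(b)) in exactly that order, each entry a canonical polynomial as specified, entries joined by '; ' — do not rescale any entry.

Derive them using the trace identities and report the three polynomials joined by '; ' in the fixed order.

x*y^3*z - x^2*y^2 - y^2*z^2 - x*y*z + x^2 + y^2 + z^2 - 4; x^2*y^3*z - x^3*y^2 - 2*x*y^2*z^2 + y*z^3 + x^3 + 2*x*y^2 + x*z^2 - 2*y*z - 4*x; x*y^2*z - x^2*y - y*z^2

use: trace(b^-1) = trace(b) = y
trace(a b a) = trace(a) trace(b a) - trace(b)  (reduce the a square) = x*z - y
trace(a b a b) = trace(b a) trace(b a) - trace(1)  (split on b) = z^2 - 2
trace(b a b^-1 a) = trace(a b a) trace(b) - trace(a b a b)  (eliminate b^-1) = x*y*z - y^2 - z^2 + 2
use: trace(a b^-1 a^-1 b) = trace(b a b^-1) trace(a) - trace(b a b^-1 a)  (eliminate a^-1) = -x*y*z + x^2 + y^2 + z^2 - 2
trace(a b^-1 a^-1 b^-1) = trace(a b^-1 a^-1) trace(b) - trace(a b^-1 a^-1 b)  (eliminate b^-1) = x*y*z - x^2 - z^2 + 2
trace(a b^-1 a^-1 b^-2) = trace(a b^-1 a^-1 b^-1) trace(b) - trace(a b^-1 a^-1)  (eliminate b^-1) = x*y^2*z - x^2*y - y*z^2 + y
trace(b^-2 a b^-1 a^-1 b^-1) = trace(a b^-1 a^-1 b^-2) trace(b) - trace(a b^-1 a^-1 b^-1)  (eliminate b^-1) = x*y^3*z - x^2*y^2 - y^2*z^2 - x*y*z + x^2 + y^2 + z^2 - 2
trace(a^2) = trace(a) trace(a) - trace(1) = x^2 - 2
apply: trace(a b^-1 a) = trace(a^2) trace(b) - trace(a^2 b) = x^2*y - x*z - y
trace(b^-1 a b^-1 a) = trace(a b^-1 a) trace(b) - trace(a b^-1 a b) = x^2*y^2 - 2*x*y*z + z^2 - 2
trace(a b^-2 a b^-1) = trace(b^-1 a b^-1 a) trace(b) - trace(b^-1 a b^-1 a b) = x^2*y^3 - 2*x*y^2*z - x^2*y + y*z^2 + x*z - y
trace(a b^-2 a) = trace(b^-1 a^2) trace(b) - trace(b^-1 a^2 b) = x^2*y^2 - x*y*z - x^2 - y^2 + 2
use: trace(b^-1 a b^-2 a b^-1) = trace(a b^-2 a b^-1) trace(b) - trace(a b^-2 a) = x^2*y^4 - 2*x*y^3*z - 2*x^2*y^2 + y^2*z^2 + 2*x*y*z + x^2 - 2
apply: trace(a^3) = trace(a) trace(a^2) - trace(a) = x^3 - 3*x
use: trace(a^3 b) = trace(a) trace(a b a) - trace(a b) = x^2*z - x*y - z
apply: trace(a b^-1 a^2) = trace(a^3) trace(b) - trace(a^3 b) = x^3*y - x^2*z - 2*x*y + z
trace(b a b) = trace(b) trace(a b) - trace(a) = y*z - x
trace(a^2 b a b) = trace(a) trace(b a b a) - trace(b a b) = x*z^2 - y*z - x
trace(a b^-1 a^2 b) = trace(a^2 b a) trace(b) - trace(a^2 b a b) = x^2*y*z - x*y^2 - x*z^2 + x
trace(a b^-1 a^2 b^-1) = trace(a b^-1 a^2) trace(b) - trace(a b^-1 a^2 b) = x^3*y^2 - 2*x^2*y*z - x*y^2 + x*z^2 + y*z - x
trace(a b^-2 a b^-1 a) = trace(a b^-1 a^2 b^-1) trace(b) - trace(a b^-1 a^2) = x^3*y^3 - 2*x^2*y^2*z - x^3*y - x*y^3 + x*y*z^2 + x^2*z + y^2*z + x*y - z
trace(a b a b a b) = trace(b a b a) trace(b a) - trace(a b)   [split at repeated b] = z^3 - 3*z
trace(a b a b^-1 a b) = trace(a b a b a) trace(b) - trace(a b a b a b) = x*y*z^2 - y^2*z - z^3 - x*y + 3*z
trace(a b^-1 a b a b^-1) = trace(a b a b^-1 a) trace(b) - trace(a b a b^-1 a b) = x^2*y^2*z - x*y^3 - 2*x*y*z^2 + y^2*z + z^3 + 2*x*y - 3*z
trace(a b^-1 a b a) = trace(a b a^2) trace(b) - trace(a b a^2 b) = x^2*y*z - x*y^2 - x*z^2 + x
trace(a b^-2 a b^-1 a b) = trace(a b^-1 a b a b^-1) trace(b) - trace(a b^-1 a b a) = x^2*y^3*z - x*y^4 - 2*x*y^2*z^2 - x^2*y*z + y^3*z + y*z^3 + 3*x*y^2 + x*z^2 - 3*y*z - x
apply: trace(b^-1 a b^-2 a b^-1 a) = trace(a b^-2 a b^-1 a) trace(b) - trace(a b^-2 a b^-1 a b) = x^3*y^4 - 3*x^2*y^3*z - x^3*y^2 + 3*x*y^2*z^2 + 2*x^2*y*z - y*z^3 - 2*x*y^2 - x*z^2 + 2*y*z + x
apply: trace(b^-2 a b^-1 a^-1 b^-1 a) = trace(b^-1 a b^-2 a b^-1) trace(a) - trace(b^-1 a b^-2 a b^-1 a) = x^2*y^3*z - x^3*y^2 - 2*x*y^2*z^2 + y*z^3 + x^3 + 2*x*y^2 + x*z^2 - 2*y*z - 3*x
assemble the triple (trace(r) - 2; trace(r a) - x; trace(r b) - y)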